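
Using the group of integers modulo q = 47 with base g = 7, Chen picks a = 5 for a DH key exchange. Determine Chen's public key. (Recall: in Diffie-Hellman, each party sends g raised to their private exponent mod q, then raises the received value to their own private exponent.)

Public value = 7^5 (mod 47).
7^1 ≡ 7 (mod 47)
7^2 = (7^1)^2 ≡ 7^2 = 49 ≡ 2 (mod 47)
7^4 = (7^2)^2 ≡ 2^2 = 4 ≡ 4 (mod 47)
7^5 = 7^4 · 7^1 ≡ 4 · 7 ≡ 28 (mod 47).

28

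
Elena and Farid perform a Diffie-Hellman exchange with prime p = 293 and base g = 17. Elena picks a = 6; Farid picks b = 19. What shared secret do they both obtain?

Farid sends B = g^b mod p = 17^19 mod 293.
17^1 ≡ 17 (mod 293)
17^2 = (17^1)^2 ≡ 17^2 = 289 ≡ 289 (mod 293)
17^4 = (17^2)^2 ≡ 289^2 = 83521 ≡ 16 (mod 293)
17^8 = (17^4)^2 ≡ 16^2 = 256 ≡ 256 (mod 293)
17^16 = (17^8)^2 ≡ 256^2 = 65536 ≡ 197 (mod 293)
17^19 = 17^16 · 17^2 · 17^1 ≡ 197 · 289 · 17 ≡ 82 (mod 293).
So B = 82. Elena then computes K = B^a mod p = 82^6 mod 293.
82^1 ≡ 82 (mod 293)
82^2 = (82^1)^2 ≡ 82^2 = 6724 ≡ 278 (mod 293)
82^4 = (82^2)^2 ≡ 278^2 = 77284 ≡ 225 (mod 293)
82^6 = 82^4 · 82^2 ≡ 225 · 278 ≡ 141 (mod 293).

141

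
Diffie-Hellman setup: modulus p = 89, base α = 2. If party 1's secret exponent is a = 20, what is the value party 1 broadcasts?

Public value = 2^{20} \pmod{89}.
2^1 ≡ 2 (mod 89)
2^2 = (2^1)^2 ≡ 2^2 = 4 ≡ 4 (mod 89)
2^4 = (2^2)^2 ≡ 4^2 = 16 ≡ 16 (mod 89)
2^8 = (2^4)^2 ≡ 16^2 = 256 ≡ 78 (mod 89)
2^16 = (2^8)^2 ≡ 78^2 = 6084 ≡ 32 (mod 89)
2^20 = 2^16 · 2^4 ≡ 32 · 16 ≡ 67 (mod 89).

67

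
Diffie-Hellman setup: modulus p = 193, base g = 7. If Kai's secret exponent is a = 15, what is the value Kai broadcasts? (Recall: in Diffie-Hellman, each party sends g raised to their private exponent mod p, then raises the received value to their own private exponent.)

43

Public value = 7^15 (mod 193).
7^1 ≡ 7 (mod 193)
7^2 = (7^1)^2 ≡ 7^2 = 49 ≡ 49 (mod 193)
7^4 = (7^2)^2 ≡ 49^2 = 2401 ≡ 85 (mod 193)
7^8 = (7^4)^2 ≡ 85^2 = 7225 ≡ 84 (mod 193)
7^15 = 7^8 · 7^4 · 7^2 · 7^1 ≡ 84 · 85 · 49 · 7 ≡ 43 (mod 193).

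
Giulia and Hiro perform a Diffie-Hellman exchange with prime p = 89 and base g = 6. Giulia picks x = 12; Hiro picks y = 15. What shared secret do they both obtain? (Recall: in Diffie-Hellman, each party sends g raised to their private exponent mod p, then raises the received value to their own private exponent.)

50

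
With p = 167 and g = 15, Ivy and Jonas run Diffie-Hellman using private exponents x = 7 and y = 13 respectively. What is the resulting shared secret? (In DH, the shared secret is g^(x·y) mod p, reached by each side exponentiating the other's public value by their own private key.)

92

Jonas sends B = g^y mod p = 15^13 mod 167.
15^1 ≡ 15 (mod 167)
15^2 = (15^1)^2 ≡ 15^2 = 225 ≡ 58 (mod 167)
15^4 = (15^2)^2 ≡ 58^2 = 3364 ≡ 24 (mod 167)
15^8 = (15^4)^2 ≡ 24^2 = 576 ≡ 75 (mod 167)
15^13 = 15^8 · 15^4 · 15^1 ≡ 75 · 24 · 15 ≡ 113 (mod 167).
So B = 113. Ivy then computes K = B^x mod p = 113^7 mod 167.
113^1 ≡ 113 (mod 167)
113^2 = (113^1)^2 ≡ 113^2 = 12769 ≡ 77 (mod 167)
113^4 = (113^2)^2 ≡ 77^2 = 5929 ≡ 84 (mod 167)
113^7 = 113^4 · 113^2 · 113^1 ≡ 84 · 77 · 113 ≡ 92 (mod 167).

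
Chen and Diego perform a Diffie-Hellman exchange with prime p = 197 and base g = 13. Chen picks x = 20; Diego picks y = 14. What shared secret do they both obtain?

114

Diego sends B = g^y mod p = 13^14 mod 197.
13^1 ≡ 13 (mod 197)
13^2 = (13^1)^2 ≡ 13^2 = 169 ≡ 169 (mod 197)
13^4 = (13^2)^2 ≡ 169^2 = 28561 ≡ 193 (mod 197)
13^8 = (13^4)^2 ≡ 193^2 = 37249 ≡ 16 (mod 197)
13^14 = 13^8 · 13^4 · 13^2 ≡ 16 · 193 · 169 ≡ 19 (mod 197).
So B = 19. Chen then computes K = B^x mod p = 19^20 mod 197.
19^1 ≡ 19 (mod 197)
19^2 = (19^1)^2 ≡ 19^2 = 361 ≡ 164 (mod 197)
19^4 = (19^2)^2 ≡ 164^2 = 26896 ≡ 104 (mod 197)
19^8 = (19^4)^2 ≡ 104^2 = 10816 ≡ 178 (mod 197)
19^16 = (19^8)^2 ≡ 178^2 = 31684 ≡ 164 (mod 197)
19^20 = 19^16 · 19^4 ≡ 164 · 104 ≡ 114 (mod 197).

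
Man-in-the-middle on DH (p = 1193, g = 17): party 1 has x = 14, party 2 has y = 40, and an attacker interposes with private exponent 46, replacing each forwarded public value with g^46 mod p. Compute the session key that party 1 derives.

Party 1 receives an attacker's public value M = 17^46 mod 1193 instead of the honest one.
17^1 ≡ 17 (mod 1193)
17^2 = (17^1)^2 ≡ 17^2 = 289 ≡ 289 (mod 1193)
17^4 = (17^2)^2 ≡ 289^2 = 83521 ≡ 11 (mod 1193)
17^8 = (17^4)^2 ≡ 11^2 = 121 ≡ 121 (mod 1193)
17^16 = (17^8)^2 ≡ 121^2 = 14641 ≡ 325 (mod 1193)
17^32 = (17^16)^2 ≡ 325^2 = 105625 ≡ 641 (mod 1193)
17^46 = 17^32 · 17^8 · 17^4 · 17^2 ≡ 641 · 121 · 11 · 289 ≡ 758 (mod 1193).
So M = 758. Party 1 computes K = M^14 mod 1193.
758^1 ≡ 758 (mod 1193)
758^2 = (758^1)^2 ≡ 758^2 = 574564 ≡ 731 (mod 1193)
758^4 = (758^2)^2 ≡ 731^2 = 534361 ≡ 1090 (mod 1193)
758^8 = (758^4)^2 ≡ 1090^2 = 1188100 ≡ 1065 (mod 1193)
758^14 = 758^8 · 758^4 · 758^2 ≡ 1065 · 1090 · 731 ≡ 450 (mod 1193).

450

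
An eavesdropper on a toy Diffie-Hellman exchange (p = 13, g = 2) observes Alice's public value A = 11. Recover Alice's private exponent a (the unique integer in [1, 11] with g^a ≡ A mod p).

7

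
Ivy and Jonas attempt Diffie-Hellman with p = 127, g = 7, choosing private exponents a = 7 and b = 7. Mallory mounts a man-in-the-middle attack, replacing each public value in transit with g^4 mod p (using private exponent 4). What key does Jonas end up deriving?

Jonas receives Mallory's public value M = 7^4 mod 127 instead of the honest one.
7^1 ≡ 7 (mod 127)
7^2 = (7^1)^2 ≡ 7^2 = 49 ≡ 49 (mod 127)
7^4 = (7^2)^2 ≡ 49^2 = 2401 ≡ 115 (mod 127)
So M = 115. Jonas computes K = M^7 mod 127.
115^1 ≡ 115 (mod 127)
115^2 = (115^1)^2 ≡ 115^2 = 13225 ≡ 17 (mod 127)
115^4 = (115^2)^2 ≡ 17^2 = 289 ≡ 35 (mod 127)
115^7 = 115^4 · 115^2 · 115^1 ≡ 35 · 17 · 115 ≡ 99 (mod 127).

99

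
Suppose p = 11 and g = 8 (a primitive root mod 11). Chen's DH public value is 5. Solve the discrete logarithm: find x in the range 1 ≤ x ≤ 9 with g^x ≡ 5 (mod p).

8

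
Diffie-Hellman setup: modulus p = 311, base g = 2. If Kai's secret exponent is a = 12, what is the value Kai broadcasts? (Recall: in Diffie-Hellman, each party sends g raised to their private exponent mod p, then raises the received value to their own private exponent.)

53

Public value = 2^12 mod 311.
2^1 ≡ 2 (mod 311)
2^2 = (2^1)^2 ≡ 2^2 = 4 ≡ 4 (mod 311)
2^4 = (2^2)^2 ≡ 4^2 = 16 ≡ 16 (mod 311)
2^8 = (2^4)^2 ≡ 16^2 = 256 ≡ 256 (mod 311)
2^12 = 2^8 · 2^4 ≡ 256 · 16 ≡ 53 (mod 311).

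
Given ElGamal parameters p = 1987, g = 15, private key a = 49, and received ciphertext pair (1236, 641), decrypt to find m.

Shared mask s = c₁^a mod p = 1236^49 mod 1987.
1236^1 ≡ 1236 (mod 1987)
1236^2 = (1236^1)^2 ≡ 1236^2 = 1527696 ≡ 1680 (mod 1987)
1236^4 = (1236^2)^2 ≡ 1680^2 = 2822400 ≡ 860 (mod 1987)
1236^8 = (1236^4)^2 ≡ 860^2 = 739600 ≡ 436 (mod 1987)
1236^16 = (1236^8)^2 ≡ 436^2 = 190096 ≡ 1331 (mod 1987)
1236^32 = (1236^16)^2 ≡ 1331^2 = 1771561 ≡ 1144 (mod 1987)
1236^49 = 1236^32 · 1236^16 · 1236^1 ≡ 1144 · 1331 · 1236 ≡ 1810 (mod 1987).
So s = 1810; s⁻¹ ≡ 348 (mod 1987).
m = c₂ · s⁻¹ mod 1987 = 641 · 348 mod 1987 = 524.

524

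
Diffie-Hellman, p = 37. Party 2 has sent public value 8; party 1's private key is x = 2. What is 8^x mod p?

27

Shared key K = 8^2 mod 37.
8^1 ≡ 8 (mod 37)
8^2 = (8^1)^2 ≡ 8^2 = 64 ≡ 27 (mod 37)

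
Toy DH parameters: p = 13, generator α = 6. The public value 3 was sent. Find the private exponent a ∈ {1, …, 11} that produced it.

Try successive powers of 6 modulo 13:
6^1 ≡ 6
6^2 ≡ 10
6^3 ≡ 8
6^4 ≡ 9
6^5 ≡ 2
6^6 ≡ 12
6^7 ≡ 7
6^8 ≡ 3
Found: a = 8.

8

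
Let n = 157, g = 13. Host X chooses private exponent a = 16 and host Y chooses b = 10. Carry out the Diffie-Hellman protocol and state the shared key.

Host X sends A = g^a mod n = 13^16 mod 157.
13^1 ≡ 13 (mod 157)
13^2 = (13^1)^2 ≡ 13^2 = 169 ≡ 12 (mod 157)
13^4 = (13^2)^2 ≡ 12^2 = 144 ≡ 144 (mod 157)
13^8 = (13^4)^2 ≡ 144^2 = 20736 ≡ 12 (mod 157)
13^16 = (13^8)^2 ≡ 12^2 = 144 ≡ 144 (mod 157)
So A = 144. Host Y then computes K = A^b mod n = 144^10 mod 157.
144^1 ≡ 144 (mod 157)
144^2 = (144^1)^2 ≡ 144^2 = 20736 ≡ 12 (mod 157)
144^4 = (144^2)^2 ≡ 12^2 = 144 ≡ 144 (mod 157)
144^8 = (144^4)^2 ≡ 144^2 = 20736 ≡ 12 (mod 157)
144^10 = 144^8 · 144^2 ≡ 12 · 12 ≡ 144 (mod 157).

144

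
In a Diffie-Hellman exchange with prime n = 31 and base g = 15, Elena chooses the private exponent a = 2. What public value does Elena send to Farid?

Public value = 15^2 (mod 31).
15^1 ≡ 15 (mod 31)
15^2 = (15^1)^2 ≡ 15^2 = 225 ≡ 8 (mod 31)

8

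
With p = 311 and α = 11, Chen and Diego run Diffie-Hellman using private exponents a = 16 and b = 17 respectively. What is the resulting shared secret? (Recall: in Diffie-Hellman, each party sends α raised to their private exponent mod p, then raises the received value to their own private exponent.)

Chen sends A = α^a mod p = 11^16 mod 311.
11^1 ≡ 11 (mod 311)
11^2 = (11^1)^2 ≡ 11^2 = 121 ≡ 121 (mod 311)
11^4 = (11^2)^2 ≡ 121^2 = 14641 ≡ 24 (mod 311)
11^8 = (11^4)^2 ≡ 24^2 = 576 ≡ 265 (mod 311)
11^16 = (11^8)^2 ≡ 265^2 = 70225 ≡ 250 (mod 311)
So A = 250. Diego then computes K = A^b mod p = 250^17 mod 311.
250^1 ≡ 250 (mod 311)
250^2 = (250^1)^2 ≡ 250^2 = 62500 ≡ 300 (mod 311)
250^4 = (250^2)^2 ≡ 300^2 = 90000 ≡ 121 (mod 311)
250^8 = (250^4)^2 ≡ 121^2 = 14641 ≡ 24 (mod 311)
250^16 = (250^8)^2 ≡ 24^2 = 576 ≡ 265 (mod 311)
250^17 = 250^16 · 250^1 ≡ 265 · 250 ≡ 7 (mod 311).

7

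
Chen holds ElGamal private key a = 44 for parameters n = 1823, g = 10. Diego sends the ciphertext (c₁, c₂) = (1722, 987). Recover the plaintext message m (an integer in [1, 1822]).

105

Shared mask s = c₁^a mod n = 1722^44 mod 1823.
1722^1 ≡ 1722 (mod 1823)
1722^2 = (1722^1)^2 ≡ 1722^2 = 2965284 ≡ 1086 (mod 1823)
1722^4 = (1722^2)^2 ≡ 1086^2 = 1179396 ≡ 1738 (mod 1823)
1722^8 = (1722^4)^2 ≡ 1738^2 = 3020644 ≡ 1756 (mod 1823)
1722^16 = (1722^8)^2 ≡ 1756^2 = 3083536 ≡ 843 (mod 1823)
1722^32 = (1722^16)^2 ≡ 843^2 = 710649 ≡ 1502 (mod 1823)
1722^44 = 1722^32 · 1722^8 · 1722^4 ≡ 1502 · 1756 · 1738 ≡ 374 (mod 1823).
So s = 374; s⁻¹ ≡ 931 (mod 1823).
m = c₂ · s⁻¹ mod 1823 = 987 · 931 mod 1823 = 105.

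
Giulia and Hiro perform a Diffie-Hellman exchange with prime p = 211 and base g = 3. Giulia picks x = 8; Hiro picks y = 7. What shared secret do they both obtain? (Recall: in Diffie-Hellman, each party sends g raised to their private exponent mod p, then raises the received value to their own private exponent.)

Hiro sends B = g^y mod p = 3^7 mod 211.
3^1 ≡ 3 (mod 211)
3^2 = (3^1)^2 ≡ 3^2 = 9 ≡ 9 (mod 211)
3^4 = (3^2)^2 ≡ 9^2 = 81 ≡ 81 (mod 211)
3^7 = 3^4 · 3^2 · 3^1 ≡ 81 · 9 · 3 ≡ 77 (mod 211).
So B = 77. Giulia then computes K = B^x mod p = 77^8 mod 211.
77^1 ≡ 77 (mod 211)
77^2 = (77^1)^2 ≡ 77^2 = 5929 ≡ 21 (mod 211)
77^4 = (77^2)^2 ≡ 21^2 = 441 ≡ 19 (mod 211)
77^8 = (77^4)^2 ≡ 19^2 = 361 ≡ 150 (mod 211)

150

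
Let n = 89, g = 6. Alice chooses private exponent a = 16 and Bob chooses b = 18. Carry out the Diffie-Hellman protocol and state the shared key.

Alice sends A = g^a mod n = 6^16 mod 89.
6^1 ≡ 6 (mod 89)
6^2 = (6^1)^2 ≡ 6^2 = 36 ≡ 36 (mod 89)
6^4 = (6^2)^2 ≡ 36^2 = 1296 ≡ 50 (mod 89)
6^8 = (6^4)^2 ≡ 50^2 = 2500 ≡ 8 (mod 89)
6^16 = (6^8)^2 ≡ 8^2 = 64 ≡ 64 (mod 89)
So A = 64. Bob then computes K = A^b mod n = 64^18 mod 89.
64^1 ≡ 64 (mod 89)
64^2 = (64^1)^2 ≡ 64^2 = 4096 ≡ 2 (mod 89)
64^4 = (64^2)^2 ≡ 2^2 = 4 ≡ 4 (mod 89)
64^8 = (64^4)^2 ≡ 4^2 = 16 ≡ 16 (mod 89)
64^16 = (64^8)^2 ≡ 16^2 = 256 ≡ 78 (mod 89)
64^18 = 64^16 · 64^2 ≡ 78 · 2 ≡ 67 (mod 89).

67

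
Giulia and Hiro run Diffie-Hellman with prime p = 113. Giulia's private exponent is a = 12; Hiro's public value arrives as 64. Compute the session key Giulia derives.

109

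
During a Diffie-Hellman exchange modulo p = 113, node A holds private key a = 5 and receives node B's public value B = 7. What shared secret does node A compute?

83

Shared key K = 7^5 mod 113.
7^1 ≡ 7 (mod 113)
7^2 = (7^1)^2 ≡ 7^2 = 49 ≡ 49 (mod 113)
7^4 = (7^2)^2 ≡ 49^2 = 2401 ≡ 28 (mod 113)
7^5 = 7^4 · 7^1 ≡ 28 · 7 ≡ 83 (mod 113).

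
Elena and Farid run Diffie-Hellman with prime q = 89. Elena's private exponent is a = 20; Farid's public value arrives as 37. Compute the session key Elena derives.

Shared key K = 37^20 mod 89.
37^1 ≡ 37 (mod 89)
37^2 = (37^1)^2 ≡ 37^2 = 1369 ≡ 34 (mod 89)
37^4 = (37^2)^2 ≡ 34^2 = 1156 ≡ 88 (mod 89)
37^8 = (37^4)^2 ≡ 88^2 = 7744 ≡ 1 (mod 89)
37^16 = (37^8)^2 ≡ 1^2 = 1 ≡ 1 (mod 89)
37^20 = 37^16 · 37^4 ≡ 1 · 88 ≡ 88 (mod 89).

88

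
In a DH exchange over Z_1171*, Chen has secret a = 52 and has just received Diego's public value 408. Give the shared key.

350

Shared key K = 408^52 mod 1171.
408^1 ≡ 408 (mod 1171)
408^2 = (408^1)^2 ≡ 408^2 = 166464 ≡ 182 (mod 1171)
408^4 = (408^2)^2 ≡ 182^2 = 33124 ≡ 336 (mod 1171)
408^8 = (408^4)^2 ≡ 336^2 = 112896 ≡ 480 (mod 1171)
408^16 = (408^8)^2 ≡ 480^2 = 230400 ≡ 884 (mod 1171)
408^32 = (408^16)^2 ≡ 884^2 = 781456 ≡ 399 (mod 1171)
408^52 = 408^32 · 408^16 · 408^4 ≡ 399 · 884 · 336 ≡ 350 (mod 1171).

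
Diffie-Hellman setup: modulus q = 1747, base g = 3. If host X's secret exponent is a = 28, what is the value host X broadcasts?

Public value = 3^28 (mod 1747).
3^1 ≡ 3 (mod 1747)
3^2 = (3^1)^2 ≡ 3^2 = 9 ≡ 9 (mod 1747)
3^4 = (3^2)^2 ≡ 9^2 = 81 ≡ 81 (mod 1747)
3^8 = (3^4)^2 ≡ 81^2 = 6561 ≡ 1320 (mod 1747)
3^16 = (3^8)^2 ≡ 1320^2 = 1742400 ≡ 641 (mod 1747)
3^28 = 3^16 · 3^8 · 3^4 ≡ 641 · 1320 · 81 ≡ 910 (mod 1747).

910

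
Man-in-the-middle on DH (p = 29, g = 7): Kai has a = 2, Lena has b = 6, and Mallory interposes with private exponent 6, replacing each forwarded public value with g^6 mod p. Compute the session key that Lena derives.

7

Lena receives Mallory's public value M = 7^6 mod 29 instead of the honest one.
7^1 ≡ 7 (mod 29)
7^2 = (7^1)^2 ≡ 7^2 = 49 ≡ 20 (mod 29)
7^4 = (7^2)^2 ≡ 20^2 = 400 ≡ 23 (mod 29)
7^6 = 7^4 · 7^2 ≡ 23 · 20 ≡ 25 (mod 29).
So M = 25. Lena computes K = M^6 mod 29.
25^1 ≡ 25 (mod 29)
25^2 = (25^1)^2 ≡ 25^2 = 625 ≡ 16 (mod 29)
25^4 = (25^2)^2 ≡ 16^2 = 256 ≡ 24 (mod 29)
25^6 = 25^4 · 25^2 ≡ 24 · 16 ≡ 7 (mod 29).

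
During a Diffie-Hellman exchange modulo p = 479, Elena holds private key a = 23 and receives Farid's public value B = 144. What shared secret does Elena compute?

61

Shared key K = 144^23 mod 479.
144^1 ≡ 144 (mod 479)
144^2 = (144^1)^2 ≡ 144^2 = 20736 ≡ 139 (mod 479)
144^4 = (144^2)^2 ≡ 139^2 = 19321 ≡ 161 (mod 479)
144^8 = (144^4)^2 ≡ 161^2 = 25921 ≡ 55 (mod 479)
144^16 = (144^8)^2 ≡ 55^2 = 3025 ≡ 151 (mod 479)
144^23 = 144^16 · 144^4 · 144^2 · 144^1 ≡ 151 · 161 · 139 · 144 ≡ 61 (mod 479).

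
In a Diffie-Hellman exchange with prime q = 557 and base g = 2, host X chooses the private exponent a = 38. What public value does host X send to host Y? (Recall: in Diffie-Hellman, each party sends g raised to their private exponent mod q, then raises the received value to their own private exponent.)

521

Public value = 2^38 (mod 557).
2^1 ≡ 2 (mod 557)
2^2 = (2^1)^2 ≡ 2^2 = 4 ≡ 4 (mod 557)
2^4 = (2^2)^2 ≡ 4^2 = 16 ≡ 16 (mod 557)
2^8 = (2^4)^2 ≡ 16^2 = 256 ≡ 256 (mod 557)
2^16 = (2^8)^2 ≡ 256^2 = 65536 ≡ 367 (mod 557)
2^32 = (2^16)^2 ≡ 367^2 = 134689 ≡ 452 (mod 557)
2^38 = 2^32 · 2^4 · 2^2 ≡ 452 · 16 · 4 ≡ 521 (mod 557).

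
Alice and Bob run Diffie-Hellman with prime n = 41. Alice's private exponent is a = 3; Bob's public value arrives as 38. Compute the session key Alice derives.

Shared key K = 38^3 mod 41.
38^1 ≡ 38 (mod 41)
38^2 = (38^1)^2 ≡ 38^2 = 1444 ≡ 9 (mod 41)
38^3 = 38^2 · 38^1 ≡ 9 · 38 ≡ 14 (mod 41).

14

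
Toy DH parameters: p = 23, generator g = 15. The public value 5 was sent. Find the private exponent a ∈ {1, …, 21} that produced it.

13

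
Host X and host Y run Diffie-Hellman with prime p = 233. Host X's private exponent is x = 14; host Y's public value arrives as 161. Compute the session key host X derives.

Shared key K = 161^14 mod 233.
161^1 ≡ 161 (mod 233)
161^2 = (161^1)^2 ≡ 161^2 = 25921 ≡ 58 (mod 233)
161^4 = (161^2)^2 ≡ 58^2 = 3364 ≡ 102 (mod 233)
161^8 = (161^4)^2 ≡ 102^2 = 10404 ≡ 152 (mod 233)
161^14 = 161^8 · 161^4 · 161^2 ≡ 152 · 102 · 58 ≡ 85 (mod 233).

85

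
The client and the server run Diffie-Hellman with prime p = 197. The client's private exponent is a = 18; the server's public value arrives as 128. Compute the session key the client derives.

Shared key K = 128^18 mod 197.
128^1 ≡ 128 (mod 197)
128^2 = (128^1)^2 ≡ 128^2 = 16384 ≡ 33 (mod 197)
128^4 = (128^2)^2 ≡ 33^2 = 1089 ≡ 104 (mod 197)
128^8 = (128^4)^2 ≡ 104^2 = 10816 ≡ 178 (mod 197)
128^16 = (128^8)^2 ≡ 178^2 = 31684 ≡ 164 (mod 197)
128^18 = 128^16 · 128^2 ≡ 164 · 33 ≡ 93 (mod 197).

93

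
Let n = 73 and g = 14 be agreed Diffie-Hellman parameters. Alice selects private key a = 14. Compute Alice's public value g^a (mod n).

38

Public value = 14^14 (mod 73).
14^1 ≡ 14 (mod 73)
14^2 = (14^1)^2 ≡ 14^2 = 196 ≡ 50 (mod 73)
14^4 = (14^2)^2 ≡ 50^2 = 2500 ≡ 18 (mod 73)
14^8 = (14^4)^2 ≡ 18^2 = 324 ≡ 32 (mod 73)
14^14 = 14^8 · 14^4 · 14^2 ≡ 32 · 18 · 50 ≡ 38 (mod 73).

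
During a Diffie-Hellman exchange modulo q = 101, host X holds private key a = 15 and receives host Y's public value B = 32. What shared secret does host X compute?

Shared key K = 32^15 mod 101.
32^1 ≡ 32 (mod 101)
32^2 = (32^1)^2 ≡ 32^2 = 1024 ≡ 14 (mod 101)
32^4 = (32^2)^2 ≡ 14^2 = 196 ≡ 95 (mod 101)
32^8 = (32^4)^2 ≡ 95^2 = 9025 ≡ 36 (mod 101)
32^15 = 32^8 · 32^4 · 32^2 · 32^1 ≡ 36 · 95 · 14 · 32 ≡ 91 (mod 101).

91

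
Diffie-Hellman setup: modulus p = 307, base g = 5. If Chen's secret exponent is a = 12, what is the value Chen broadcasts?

Public value = 5^12 mod 307.
5^1 ≡ 5 (mod 307)
5^2 = (5^1)^2 ≡ 5^2 = 25 ≡ 25 (mod 307)
5^4 = (5^2)^2 ≡ 25^2 = 625 ≡ 11 (mod 307)
5^8 = (5^4)^2 ≡ 11^2 = 121 ≡ 121 (mod 307)
5^12 = 5^8 · 5^4 ≡ 121 · 11 ≡ 103 (mod 307).

103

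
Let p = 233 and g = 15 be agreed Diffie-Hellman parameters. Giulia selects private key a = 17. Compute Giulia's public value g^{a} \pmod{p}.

Public value = 15^{17} \pmod{233}.
15^1 ≡ 15 (mod 233)
15^2 = (15^1)^2 ≡ 15^2 = 225 ≡ 225 (mod 233)
15^4 = (15^2)^2 ≡ 225^2 = 50625 ≡ 64 (mod 233)
15^8 = (15^4)^2 ≡ 64^2 = 4096 ≡ 135 (mod 233)
15^16 = (15^8)^2 ≡ 135^2 = 18225 ≡ 51 (mod 233)
15^17 = 15^16 · 15^1 ≡ 51 · 15 ≡ 66 (mod 233).

66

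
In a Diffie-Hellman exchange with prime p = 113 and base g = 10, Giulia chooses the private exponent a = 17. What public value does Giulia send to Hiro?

Public value = 10^17 mod 113.
10^1 ≡ 10 (mod 113)
10^2 = (10^1)^2 ≡ 10^2 = 100 ≡ 100 (mod 113)
10^4 = (10^2)^2 ≡ 100^2 = 10000 ≡ 56 (mod 113)
10^8 = (10^4)^2 ≡ 56^2 = 3136 ≡ 85 (mod 113)
10^16 = (10^8)^2 ≡ 85^2 = 7225 ≡ 106 (mod 113)
10^17 = 10^16 · 10^1 ≡ 106 · 10 ≡ 43 (mod 113).

43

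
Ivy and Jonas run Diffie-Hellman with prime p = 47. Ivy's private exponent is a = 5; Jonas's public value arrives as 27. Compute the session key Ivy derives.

Shared key K = 27^5 mod 47.
27^1 ≡ 27 (mod 47)
27^2 = (27^1)^2 ≡ 27^2 = 729 ≡ 24 (mod 47)
27^4 = (27^2)^2 ≡ 24^2 = 576 ≡ 12 (mod 47)
27^5 = 27^4 · 27^1 ≡ 12 · 27 ≡ 42 (mod 47).

42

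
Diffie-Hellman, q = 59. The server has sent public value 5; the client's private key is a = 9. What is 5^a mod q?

48

Shared key K = 5^9 mod 59.
5^1 ≡ 5 (mod 59)
5^2 = (5^1)^2 ≡ 5^2 = 25 ≡ 25 (mod 59)
5^4 = (5^2)^2 ≡ 25^2 = 625 ≡ 35 (mod 59)
5^8 = (5^4)^2 ≡ 35^2 = 1225 ≡ 45 (mod 59)
5^9 = 5^8 · 5^1 ≡ 45 · 5 ≡ 48 (mod 59).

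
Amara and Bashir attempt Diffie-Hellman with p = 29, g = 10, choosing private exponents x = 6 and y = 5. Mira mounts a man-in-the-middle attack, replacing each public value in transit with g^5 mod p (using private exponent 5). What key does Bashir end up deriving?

27

Bashir receives Mira's public value M = 10^5 mod 29 instead of the honest one.
10^1 ≡ 10 (mod 29)
10^2 = (10^1)^2 ≡ 10^2 = 100 ≡ 13 (mod 29)
10^4 = (10^2)^2 ≡ 13^2 = 169 ≡ 24 (mod 29)
10^5 = 10^4 · 10^1 ≡ 24 · 10 ≡ 8 (mod 29).
So M = 8. Bashir computes K = M^5 mod 29.
8^1 ≡ 8 (mod 29)
8^2 = (8^1)^2 ≡ 8^2 = 64 ≡ 6 (mod 29)
8^4 = (8^2)^2 ≡ 6^2 = 36 ≡ 7 (mod 29)
8^5 = 8^4 · 8^1 ≡ 7 · 8 ≡ 27 (mod 29).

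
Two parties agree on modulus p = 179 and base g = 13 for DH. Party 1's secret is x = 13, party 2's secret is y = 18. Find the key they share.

110

Party 2 sends B = g^y mod p = 13^18 mod 179.
13^1 ≡ 13 (mod 179)
13^2 = (13^1)^2 ≡ 13^2 = 169 ≡ 169 (mod 179)
13^4 = (13^2)^2 ≡ 169^2 = 28561 ≡ 100 (mod 179)
13^8 = (13^4)^2 ≡ 100^2 = 10000 ≡ 155 (mod 179)
13^16 = (13^8)^2 ≡ 155^2 = 24025 ≡ 39 (mod 179)
13^18 = 13^16 · 13^2 ≡ 39 · 169 ≡ 147 (mod 179).
So B = 147. Party 1 then computes K = B^x mod p = 147^13 mod 179.
147^1 ≡ 147 (mod 179)
147^2 = (147^1)^2 ≡ 147^2 = 21609 ≡ 129 (mod 179)
147^4 = (147^2)^2 ≡ 129^2 = 16641 ≡ 173 (mod 179)
147^8 = (147^4)^2 ≡ 173^2 = 29929 ≡ 36 (mod 179)
147^13 = 147^8 · 147^4 · 147^1 ≡ 36 · 173 · 147 ≡ 110 (mod 179).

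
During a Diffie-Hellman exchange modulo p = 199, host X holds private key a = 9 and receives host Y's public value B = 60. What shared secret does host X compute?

11

Shared key K = 60^9 mod 199.
60^1 ≡ 60 (mod 199)
60^2 = (60^1)^2 ≡ 60^2 = 3600 ≡ 18 (mod 199)
60^4 = (60^2)^2 ≡ 18^2 = 324 ≡ 125 (mod 199)
60^8 = (60^4)^2 ≡ 125^2 = 15625 ≡ 103 (mod 199)
60^9 = 60^8 · 60^1 ≡ 103 · 60 ≡ 11 (mod 199).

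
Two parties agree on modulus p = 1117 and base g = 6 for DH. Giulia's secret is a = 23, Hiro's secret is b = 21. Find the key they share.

642

Giulia sends A = g^a mod p = 6^23 mod 1117.
6^1 ≡ 6 (mod 1117)
6^2 = (6^1)^2 ≡ 6^2 = 36 ≡ 36 (mod 1117)
6^4 = (6^2)^2 ≡ 36^2 = 1296 ≡ 179 (mod 1117)
6^8 = (6^4)^2 ≡ 179^2 = 32041 ≡ 765 (mod 1117)
6^16 = (6^8)^2 ≡ 765^2 = 585225 ≡ 1034 (mod 1117)
6^23 = 6^16 · 6^4 · 6^2 · 6^1 ≡ 1034 · 179 · 36 · 6 ≡ 29 (mod 1117).
So A = 29. Hiro then computes K = A^b mod p = 29^21 mod 1117.
29^1 ≡ 29 (mod 1117)
29^2 = (29^1)^2 ≡ 29^2 = 841 ≡ 841 (mod 1117)
29^4 = (29^2)^2 ≡ 841^2 = 707281 ≡ 220 (mod 1117)
29^8 = (29^4)^2 ≡ 220^2 = 48400 ≡ 369 (mod 1117)
29^16 = (29^8)^2 ≡ 369^2 = 136161 ≡ 1004 (mod 1117)
29^21 = 29^16 · 29^4 · 29^1 ≡ 1004 · 220 · 29 ≡ 642 (mod 1117).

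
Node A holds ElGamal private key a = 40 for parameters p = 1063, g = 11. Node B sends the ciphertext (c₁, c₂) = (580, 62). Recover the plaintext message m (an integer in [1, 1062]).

Shared mask s = c₁^a mod p = 580^40 mod 1063.
580^1 ≡ 580 (mod 1063)
580^2 = (580^1)^2 ≡ 580^2 = 336400 ≡ 492 (mod 1063)
580^4 = (580^2)^2 ≡ 492^2 = 242064 ≡ 763 (mod 1063)
580^8 = (580^4)^2 ≡ 763^2 = 582169 ≡ 708 (mod 1063)
580^16 = (580^8)^2 ≡ 708^2 = 501264 ≡ 591 (mod 1063)
580^32 = (580^16)^2 ≡ 591^2 = 349281 ≡ 617 (mod 1063)
580^40 = 580^32 · 580^8 ≡ 617 · 708 ≡ 1006 (mod 1063).
So s = 1006; s⁻¹ ≡ 690 (mod 1063).
m = c₂ · s⁻¹ mod 1063 = 62 · 690 mod 1063 = 260.

260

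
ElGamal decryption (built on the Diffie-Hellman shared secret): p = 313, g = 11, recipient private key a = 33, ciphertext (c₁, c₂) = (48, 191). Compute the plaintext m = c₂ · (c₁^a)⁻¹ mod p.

Shared mask s = c₁^a mod p = 48^33 mod 313.
48^1 ≡ 48 (mod 313)
48^2 = (48^1)^2 ≡ 48^2 = 2304 ≡ 113 (mod 313)
48^4 = (48^2)^2 ≡ 113^2 = 12769 ≡ 249 (mod 313)
48^8 = (48^4)^2 ≡ 249^2 = 62001 ≡ 27 (mod 313)
48^16 = (48^8)^2 ≡ 27^2 = 729 ≡ 103 (mod 313)
48^32 = (48^16)^2 ≡ 103^2 = 10609 ≡ 280 (mod 313)
48^33 = 48^32 · 48^1 ≡ 280 · 48 ≡ 294 (mod 313).
So s = 294; s⁻¹ ≡ 280 (mod 313).
m = c₂ · s⁻¹ mod 313 = 191 · 280 mod 313 = 270.

270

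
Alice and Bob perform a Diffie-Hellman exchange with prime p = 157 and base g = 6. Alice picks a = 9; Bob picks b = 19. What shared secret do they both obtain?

Bob sends B = g^b mod p = 6^19 mod 157.
6^1 ≡ 6 (mod 157)
6^2 = (6^1)^2 ≡ 6^2 = 36 ≡ 36 (mod 157)
6^4 = (6^2)^2 ≡ 36^2 = 1296 ≡ 40 (mod 157)
6^8 = (6^4)^2 ≡ 40^2 = 1600 ≡ 30 (mod 157)
6^16 = (6^8)^2 ≡ 30^2 = 900 ≡ 115 (mod 157)
6^19 = 6^16 · 6^2 · 6^1 ≡ 115 · 36 · 6 ≡ 34 (mod 157).
So B = 34. Alice then computes K = B^a mod p = 34^9 mod 157.
34^1 ≡ 34 (mod 157)
34^2 = (34^1)^2 ≡ 34^2 = 1156 ≡ 57 (mod 157)
34^4 = (34^2)^2 ≡ 57^2 = 3249 ≡ 109 (mod 157)
34^8 = (34^4)^2 ≡ 109^2 = 11881 ≡ 106 (mod 157)
34^9 = 34^8 · 34^1 ≡ 106 · 34 ≡ 150 (mod 157).

150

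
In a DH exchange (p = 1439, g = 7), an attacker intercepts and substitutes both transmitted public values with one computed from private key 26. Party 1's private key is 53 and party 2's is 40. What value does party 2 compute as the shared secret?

Party 2 receives an attacker's public value M = 7^26 mod 1439 instead of the honest one.
7^1 ≡ 7 (mod 1439)
7^2 = (7^1)^2 ≡ 7^2 = 49 ≡ 49 (mod 1439)
7^4 = (7^2)^2 ≡ 49^2 = 2401 ≡ 962 (mod 1439)
7^8 = (7^4)^2 ≡ 962^2 = 925444 ≡ 167 (mod 1439)
7^16 = (7^8)^2 ≡ 167^2 = 27889 ≡ 548 (mod 1439)
7^26 = 7^16 · 7^8 · 7^2 ≡ 548 · 167 · 49 ≡ 360 (mod 1439).
So M = 360. Party 2 computes K = M^40 mod 1439.
360^1 ≡ 360 (mod 1439)
360^2 = (360^1)^2 ≡ 360^2 = 129600 ≡ 90 (mod 1439)
360^4 = (360^2)^2 ≡ 90^2 = 8100 ≡ 905 (mod 1439)
360^8 = (360^4)^2 ≡ 905^2 = 819025 ≡ 234 (mod 1439)
360^16 = (360^8)^2 ≡ 234^2 = 54756 ≡ 74 (mod 1439)
360^32 = (360^16)^2 ≡ 74^2 = 5476 ≡ 1159 (mod 1439)
360^40 = 360^32 · 360^8 ≡ 1159 · 234 ≡ 674 (mod 1439).

674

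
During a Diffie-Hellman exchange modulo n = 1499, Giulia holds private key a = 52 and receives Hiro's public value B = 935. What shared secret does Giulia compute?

108

Shared key K = 935^52 mod 1499.
935^1 ≡ 935 (mod 1499)
935^2 = (935^1)^2 ≡ 935^2 = 874225 ≡ 308 (mod 1499)
935^4 = (935^2)^2 ≡ 308^2 = 94864 ≡ 427 (mod 1499)
935^8 = (935^4)^2 ≡ 427^2 = 182329 ≡ 950 (mod 1499)
935^16 = (935^8)^2 ≡ 950^2 = 902500 ≡ 102 (mod 1499)
935^32 = (935^16)^2 ≡ 102^2 = 10404 ≡ 1410 (mod 1499)
935^52 = 935^32 · 935^16 · 935^4 ≡ 1410 · 102 · 427 ≡ 108 (mod 1499).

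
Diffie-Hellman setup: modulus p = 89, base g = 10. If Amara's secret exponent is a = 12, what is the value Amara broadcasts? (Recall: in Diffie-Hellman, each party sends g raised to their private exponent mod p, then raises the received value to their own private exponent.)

16

Public value = 10^12 (mod 89).
10^1 ≡ 10 (mod 89)
10^2 = (10^1)^2 ≡ 10^2 = 100 ≡ 11 (mod 89)
10^4 = (10^2)^2 ≡ 11^2 = 121 ≡ 32 (mod 89)
10^8 = (10^4)^2 ≡ 32^2 = 1024 ≡ 45 (mod 89)
10^12 = 10^8 · 10^4 ≡ 45 · 32 ≡ 16 (mod 89).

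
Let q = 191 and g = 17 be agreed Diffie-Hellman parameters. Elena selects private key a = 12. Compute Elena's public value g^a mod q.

80

Public value = 17^12 mod 191.
17^1 ≡ 17 (mod 191)
17^2 = (17^1)^2 ≡ 17^2 = 289 ≡ 98 (mod 191)
17^4 = (17^2)^2 ≡ 98^2 = 9604 ≡ 54 (mod 191)
17^8 = (17^4)^2 ≡ 54^2 = 2916 ≡ 51 (mod 191)
17^12 = 17^8 · 17^4 ≡ 51 · 54 ≡ 80 (mod 191).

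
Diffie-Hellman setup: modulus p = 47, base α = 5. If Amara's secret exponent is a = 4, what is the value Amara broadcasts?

14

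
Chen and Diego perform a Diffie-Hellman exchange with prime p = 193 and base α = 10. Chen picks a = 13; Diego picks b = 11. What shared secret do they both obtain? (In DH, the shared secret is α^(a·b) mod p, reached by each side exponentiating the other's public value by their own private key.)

127

Diego sends B = α^b mod p = 10^11 mod 193.
10^1 ≡ 10 (mod 193)
10^2 = (10^1)^2 ≡ 10^2 = 100 ≡ 100 (mod 193)
10^4 = (10^2)^2 ≡ 100^2 = 10000 ≡ 157 (mod 193)
10^8 = (10^4)^2 ≡ 157^2 = 24649 ≡ 138 (mod 193)
10^11 = 10^8 · 10^2 · 10^1 ≡ 138 · 100 · 10 ≡ 5 (mod 193).
So B = 5. Chen then computes K = B^a mod p = 5^13 mod 193.
5^1 ≡ 5 (mod 193)
5^2 = (5^1)^2 ≡ 5^2 = 25 ≡ 25 (mod 193)
5^4 = (5^2)^2 ≡ 25^2 = 625 ≡ 46 (mod 193)
5^8 = (5^4)^2 ≡ 46^2 = 2116 ≡ 186 (mod 193)
5^13 = 5^8 · 5^4 · 5^1 ≡ 186 · 46 · 5 ≡ 127 (mod 193).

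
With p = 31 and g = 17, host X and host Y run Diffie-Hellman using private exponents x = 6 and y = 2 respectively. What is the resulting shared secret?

Host X sends A = g^x mod p = 17^6 mod 31.
17^1 ≡ 17 (mod 31)
17^2 = (17^1)^2 ≡ 17^2 = 289 ≡ 10 (mod 31)
17^4 = (17^2)^2 ≡ 10^2 = 100 ≡ 7 (mod 31)
17^6 = 17^4 · 17^2 ≡ 7 · 10 ≡ 8 (mod 31).
So A = 8. Host Y then computes K = A^y mod p = 8^2 mod 31.
8^1 ≡ 8 (mod 31)
8^2 = (8^1)^2 ≡ 8^2 = 64 ≡ 2 (mod 31)

2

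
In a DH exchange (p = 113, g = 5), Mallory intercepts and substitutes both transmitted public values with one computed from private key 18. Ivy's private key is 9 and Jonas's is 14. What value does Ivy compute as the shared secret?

Ivy receives Mallory's public value M = 5^18 mod 113 instead of the honest one.
5^1 ≡ 5 (mod 113)
5^2 = (5^1)^2 ≡ 5^2 = 25 ≡ 25 (mod 113)
5^4 = (5^2)^2 ≡ 25^2 = 625 ≡ 60 (mod 113)
5^8 = (5^4)^2 ≡ 60^2 = 3600 ≡ 97 (mod 113)
5^16 = (5^8)^2 ≡ 97^2 = 9409 ≡ 30 (mod 113)
5^18 = 5^16 · 5^2 ≡ 30 · 25 ≡ 72 (mod 113).
So M = 72. Ivy computes K = M^9 mod 113.
72^1 ≡ 72 (mod 113)
72^2 = (72^1)^2 ≡ 72^2 = 5184 ≡ 99 (mod 113)
72^4 = (72^2)^2 ≡ 99^2 = 9801 ≡ 83 (mod 113)
72^8 = (72^4)^2 ≡ 83^2 = 6889 ≡ 109 (mod 113)
72^9 = 72^8 · 72^1 ≡ 109 · 72 ≡ 51 (mod 113).

51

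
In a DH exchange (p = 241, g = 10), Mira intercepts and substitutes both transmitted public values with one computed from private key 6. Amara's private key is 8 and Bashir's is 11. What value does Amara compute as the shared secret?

205

Amara receives Mira's public value M = 10^6 mod 241 instead of the honest one.
10^1 ≡ 10 (mod 241)
10^2 = (10^1)^2 ≡ 10^2 = 100 ≡ 100 (mod 241)
10^4 = (10^2)^2 ≡ 100^2 = 10000 ≡ 119 (mod 241)
10^6 = 10^4 · 10^2 ≡ 119 · 100 ≡ 91 (mod 241).
So M = 91. Amara computes K = M^8 mod 241.
91^1 ≡ 91 (mod 241)
91^2 = (91^1)^2 ≡ 91^2 = 8281 ≡ 87 (mod 241)
91^4 = (91^2)^2 ≡ 87^2 = 7569 ≡ 98 (mod 241)
91^8 = (91^4)^2 ≡ 98^2 = 9604 ≡ 205 (mod 241)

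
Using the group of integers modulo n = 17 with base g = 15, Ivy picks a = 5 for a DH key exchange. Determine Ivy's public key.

2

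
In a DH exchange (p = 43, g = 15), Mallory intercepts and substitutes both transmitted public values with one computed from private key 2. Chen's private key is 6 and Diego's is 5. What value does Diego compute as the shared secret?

Diego receives Mallory's public value M = 15^2 mod 43 instead of the honest one.
15^1 ≡ 15 (mod 43)
15^2 = (15^1)^2 ≡ 15^2 = 225 ≡ 10 (mod 43)
So M = 10. Diego computes K = M^5 mod 43.
10^1 ≡ 10 (mod 43)
10^2 = (10^1)^2 ≡ 10^2 = 100 ≡ 14 (mod 43)
10^4 = (10^2)^2 ≡ 14^2 = 196 ≡ 24 (mod 43)
10^5 = 10^4 · 10^1 ≡ 24 · 10 ≡ 25 (mod 43).

25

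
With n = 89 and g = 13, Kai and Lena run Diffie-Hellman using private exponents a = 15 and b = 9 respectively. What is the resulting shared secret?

Lena sends B = g^b mod n = 13^9 mod 89.
13^1 ≡ 13 (mod 89)
13^2 = (13^1)^2 ≡ 13^2 = 169 ≡ 80 (mod 89)
13^4 = (13^2)^2 ≡ 80^2 = 6400 ≡ 81 (mod 89)
13^8 = (13^4)^2 ≡ 81^2 = 6561 ≡ 64 (mod 89)
13^9 = 13^8 · 13^1 ≡ 64 · 13 ≡ 31 (mod 89).
So B = 31. Kai then computes K = B^a mod n = 31^15 mod 89.
31^1 ≡ 31 (mod 89)
31^2 = (31^1)^2 ≡ 31^2 = 961 ≡ 71 (mod 89)
31^4 = (31^2)^2 ≡ 71^2 = 5041 ≡ 57 (mod 89)
31^8 = (31^4)^2 ≡ 57^2 = 3249 ≡ 45 (mod 89)
31^15 = 31^8 · 31^4 · 31^2 · 31^1 ≡ 45 · 57 · 71 · 31 ≡ 28 (mod 89).

28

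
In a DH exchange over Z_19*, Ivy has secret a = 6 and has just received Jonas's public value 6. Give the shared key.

Shared key K = 6^6 mod 19.
6^1 ≡ 6 (mod 19)
6^2 = (6^1)^2 ≡ 6^2 = 36 ≡ 17 (mod 19)
6^4 = (6^2)^2 ≡ 17^2 = 289 ≡ 4 (mod 19)
6^6 = 6^4 · 6^2 ≡ 4 · 17 ≡ 11 (mod 19).

11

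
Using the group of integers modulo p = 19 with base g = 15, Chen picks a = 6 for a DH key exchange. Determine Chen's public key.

11

Public value = 15^6 mod 19.
15^1 ≡ 15 (mod 19)
15^2 = (15^1)^2 ≡ 15^2 = 225 ≡ 16 (mod 19)
15^4 = (15^2)^2 ≡ 16^2 = 256 ≡ 9 (mod 19)
15^6 = 15^4 · 15^2 ≡ 9 · 16 ≡ 11 (mod 19).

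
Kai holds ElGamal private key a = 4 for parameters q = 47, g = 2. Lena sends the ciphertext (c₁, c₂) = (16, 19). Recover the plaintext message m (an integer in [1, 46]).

Shared mask s = c₁^a mod q = 16^4 mod 47.
16^1 ≡ 16 (mod 47)
16^2 = (16^1)^2 ≡ 16^2 = 256 ≡ 21 (mod 47)
16^4 = (16^2)^2 ≡ 21^2 = 441 ≡ 18 (mod 47)
So s = 18; s⁻¹ ≡ 34 (mod 47).
m = c₂ · s⁻¹ mod 47 = 19 · 34 mod 47 = 35.

35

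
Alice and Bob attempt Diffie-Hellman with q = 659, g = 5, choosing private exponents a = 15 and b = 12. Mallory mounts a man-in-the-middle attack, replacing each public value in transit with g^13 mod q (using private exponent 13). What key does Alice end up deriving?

Alice receives Mallory's public value M = 5^13 mod 659 instead of the honest one.
5^1 ≡ 5 (mod 659)
5^2 = (5^1)^2 ≡ 5^2 = 25 ≡ 25 (mod 659)
5^4 = (5^2)^2 ≡ 25^2 = 625 ≡ 625 (mod 659)
5^8 = (5^4)^2 ≡ 625^2 = 390625 ≡ 497 (mod 659)
5^13 = 5^8 · 5^4 · 5^1 ≡ 497 · 625 · 5 ≡ 521 (mod 659).
So M = 521. Alice computes K = M^15 mod 659.
521^1 ≡ 521 (mod 659)
521^2 = (521^1)^2 ≡ 521^2 = 271441 ≡ 592 (mod 659)
521^4 = (521^2)^2 ≡ 592^2 = 350464 ≡ 535 (mod 659)
521^8 = (521^4)^2 ≡ 535^2 = 286225 ≡ 219 (mod 659)
521^15 = 521^8 · 521^4 · 521^2 · 521^1 ≡ 219 · 535 · 592 · 521 ≡ 555 (mod 659).

555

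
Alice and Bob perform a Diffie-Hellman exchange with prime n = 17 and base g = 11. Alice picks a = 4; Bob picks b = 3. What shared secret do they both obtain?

Bob sends B = g^b mod n = 11^3 mod 17.
11^1 ≡ 11 (mod 17)
11^2 = (11^1)^2 ≡ 11^2 = 121 ≡ 2 (mod 17)
11^3 = 11^2 · 11^1 ≡ 2 · 11 ≡ 5 (mod 17).
So B = 5. Alice then computes K = B^a mod n = 5^4 mod 17.
5^1 ≡ 5 (mod 17)
5^2 = (5^1)^2 ≡ 5^2 = 25 ≡ 8 (mod 17)
5^4 = (5^2)^2 ≡ 8^2 = 64 ≡ 13 (mod 17)

13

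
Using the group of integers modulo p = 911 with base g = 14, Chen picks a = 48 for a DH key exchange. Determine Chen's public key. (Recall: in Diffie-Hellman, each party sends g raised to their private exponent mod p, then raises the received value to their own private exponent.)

491

Public value = 14^48 (mod 911).
14^1 ≡ 14 (mod 911)
14^2 = (14^1)^2 ≡ 14^2 = 196 ≡ 196 (mod 911)
14^4 = (14^2)^2 ≡ 196^2 = 38416 ≡ 154 (mod 911)
14^8 = (14^4)^2 ≡ 154^2 = 23716 ≡ 30 (mod 911)
14^16 = (14^8)^2 ≡ 30^2 = 900 ≡ 900 (mod 911)
14^32 = (14^16)^2 ≡ 900^2 = 810000 ≡ 121 (mod 911)
14^48 = 14^32 · 14^16 ≡ 121 · 900 ≡ 491 (mod 911).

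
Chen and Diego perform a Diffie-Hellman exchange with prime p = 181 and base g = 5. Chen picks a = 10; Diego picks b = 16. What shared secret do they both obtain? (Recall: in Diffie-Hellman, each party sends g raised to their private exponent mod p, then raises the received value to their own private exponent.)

Diego sends B = g^b mod p = 5^16 mod 181.
5^1 ≡ 5 (mod 181)
5^2 = (5^1)^2 ≡ 5^2 = 25 ≡ 25 (mod 181)
5^4 = (5^2)^2 ≡ 25^2 = 625 ≡ 82 (mod 181)
5^8 = (5^4)^2 ≡ 82^2 = 6724 ≡ 27 (mod 181)
5^16 = (5^8)^2 ≡ 27^2 = 729 ≡ 5 (mod 181)
So B = 5. Chen then computes K = B^a mod p = 5^10 mod 181.
5^1 ≡ 5 (mod 181)
5^2 = (5^1)^2 ≡ 5^2 = 25 ≡ 25 (mod 181)
5^4 = (5^2)^2 ≡ 25^2 = 625 ≡ 82 (mod 181)
5^8 = (5^4)^2 ≡ 82^2 = 6724 ≡ 27 (mod 181)
5^10 = 5^8 · 5^2 ≡ 27 · 25 ≡ 132 (mod 181).

132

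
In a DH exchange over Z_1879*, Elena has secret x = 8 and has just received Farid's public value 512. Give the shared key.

1639

Shared key K = 512^8 mod 1879.
512^1 ≡ 512 (mod 1879)
512^2 = (512^1)^2 ≡ 512^2 = 262144 ≡ 963 (mod 1879)
512^4 = (512^2)^2 ≡ 963^2 = 927369 ≡ 1022 (mod 1879)
512^8 = (512^4)^2 ≡ 1022^2 = 1044484 ≡ 1639 (mod 1879)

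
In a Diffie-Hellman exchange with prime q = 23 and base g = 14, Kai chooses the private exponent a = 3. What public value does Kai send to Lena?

7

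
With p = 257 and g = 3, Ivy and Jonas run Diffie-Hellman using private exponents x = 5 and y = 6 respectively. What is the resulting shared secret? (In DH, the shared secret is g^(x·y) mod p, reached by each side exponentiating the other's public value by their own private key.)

Ivy sends A = g^x mod p = 3^5 mod 257.
3^1 ≡ 3 (mod 257)
3^2 = (3^1)^2 ≡ 3^2 = 9 ≡ 9 (mod 257)
3^4 = (3^2)^2 ≡ 9^2 = 81 ≡ 81 (mod 257)
3^5 = 3^4 · 3^1 ≡ 81 · 3 ≡ 243 (mod 257).
So A = 243. Jonas then computes K = A^y mod p = 243^6 mod 257.
243^1 ≡ 243 (mod 257)
243^2 = (243^1)^2 ≡ 243^2 = 59049 ≡ 196 (mod 257)
243^4 = (243^2)^2 ≡ 196^2 = 38416 ≡ 123 (mod 257)
243^6 = 243^4 · 243^2 ≡ 123 · 196 ≡ 207 (mod 257).

207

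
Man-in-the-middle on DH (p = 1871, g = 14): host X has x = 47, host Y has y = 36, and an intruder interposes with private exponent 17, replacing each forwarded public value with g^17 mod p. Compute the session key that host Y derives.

1586

Host Y receives an intruder's public value M = 14^17 mod 1871 instead of the honest one.
14^1 ≡ 14 (mod 1871)
14^2 = (14^1)^2 ≡ 14^2 = 196 ≡ 196 (mod 1871)
14^4 = (14^2)^2 ≡ 196^2 = 38416 ≡ 996 (mod 1871)
14^8 = (14^4)^2 ≡ 996^2 = 992016 ≡ 386 (mod 1871)
14^16 = (14^8)^2 ≡ 386^2 = 148996 ≡ 1187 (mod 1871)
14^17 = 14^16 · 14^1 ≡ 1187 · 14 ≡ 1650 (mod 1871).
So M = 1650. Host Y computes K = M^36 mod 1871.
1650^1 ≡ 1650 (mod 1871)
1650^2 = (1650^1)^2 ≡ 1650^2 = 2722500 ≡ 195 (mod 1871)
1650^4 = (1650^2)^2 ≡ 195^2 = 38025 ≡ 605 (mod 1871)
1650^8 = (1650^4)^2 ≡ 605^2 = 366025 ≡ 1180 (mod 1871)
1650^16 = (1650^8)^2 ≡ 1180^2 = 1392400 ≡ 376 (mod 1871)
1650^32 = (1650^16)^2 ≡ 376^2 = 141376 ≡ 1051 (mod 1871)
1650^36 = 1650^32 · 1650^4 ≡ 1051 · 605 ≡ 1586 (mod 1871).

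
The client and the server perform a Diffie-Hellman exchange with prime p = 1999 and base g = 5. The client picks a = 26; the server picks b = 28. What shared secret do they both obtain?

174

The client sends A = g^a mod p = 5^26 mod 1999.
5^1 ≡ 5 (mod 1999)
5^2 = (5^1)^2 ≡ 5^2 = 25 ≡ 25 (mod 1999)
5^4 = (5^2)^2 ≡ 25^2 = 625 ≡ 625 (mod 1999)
5^8 = (5^4)^2 ≡ 625^2 = 390625 ≡ 820 (mod 1999)
5^16 = (5^8)^2 ≡ 820^2 = 672400 ≡ 736 (mod 1999)
5^26 = 5^16 · 5^8 · 5^2 ≡ 736 · 820 · 25 ≡ 1547 (mod 1999).
So A = 1547. The server then computes K = A^b mod p = 1547^28 mod 1999.
1547^1 ≡ 1547 (mod 1999)
1547^2 = (1547^1)^2 ≡ 1547^2 = 2393209 ≡ 406 (mod 1999)
1547^4 = (1547^2)^2 ≡ 406^2 = 164836 ≡ 918 (mod 1999)
1547^8 = (1547^4)^2 ≡ 918^2 = 842724 ≡ 1145 (mod 1999)
1547^16 = (1547^8)^2 ≡ 1145^2 = 1311025 ≡ 1680 (mod 1999)
1547^28 = 1547^16 · 1547^8 · 1547^4 ≡ 1680 · 1145 · 918 ≡ 174 (mod 1999).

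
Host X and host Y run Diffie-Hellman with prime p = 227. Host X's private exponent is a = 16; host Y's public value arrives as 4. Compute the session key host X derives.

Shared key K = 4^16 mod 227.
4^1 ≡ 4 (mod 227)
4^2 = (4^1)^2 ≡ 4^2 = 16 ≡ 16 (mod 227)
4^4 = (4^2)^2 ≡ 16^2 = 256 ≡ 29 (mod 227)
4^8 = (4^4)^2 ≡ 29^2 = 841 ≡ 160 (mod 227)
4^16 = (4^8)^2 ≡ 160^2 = 25600 ≡ 176 (mod 227)

176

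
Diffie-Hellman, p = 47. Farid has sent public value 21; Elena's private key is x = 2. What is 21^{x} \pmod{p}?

Shared key K = 21^2 mod 47.
21^1 ≡ 21 (mod 47)
21^2 = (21^1)^2 ≡ 21^2 = 441 ≡ 18 (mod 47)

18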